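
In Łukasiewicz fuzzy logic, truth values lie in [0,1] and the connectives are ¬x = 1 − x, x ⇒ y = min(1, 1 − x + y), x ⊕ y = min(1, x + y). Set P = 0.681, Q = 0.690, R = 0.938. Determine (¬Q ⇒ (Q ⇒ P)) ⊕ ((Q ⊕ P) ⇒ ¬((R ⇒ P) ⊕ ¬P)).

¬Q = 1 − 0.690 = 0.310
Q ⇒ P = min(1, 1 − 0.690 + 0.681) = min(1, 0.991) = 0.991
¬Q ⇒ (Q ⇒ P) = min(1, 1 − 0.310 + 0.991) = min(1, 1.681) = 1.000
Q ⊕ P = min(1, 0.690 + 0.681) = min(1, 1.371) = 1.000
R ⇒ P = min(1, 1 − 0.938 + 0.681) = min(1, 0.743) = 0.743
¬P = 1 − 0.681 = 0.319
(R ⇒ P) ⊕ ¬P = min(1, 0.743 + 0.319) = min(1, 1.062) = 1.000
¬((R ⇒ P) ⊕ ¬P) = 1 − 1.000 = 0.000
(Q ⊕ P) ⇒ ¬((R ⇒ P) ⊕ ¬P) = min(1, 1 − 1.000 + 0.000) = min(1, 0.000) = 0.000
(¬Q ⇒ (Q ⇒ P)) ⊕ ((Q ⊕ P) ⇒ ¬((R ⇒ P) ⊕ ¬P)) = min(1, 1.000 + 0.000) = min(1, 1.000) = 1.000

1.000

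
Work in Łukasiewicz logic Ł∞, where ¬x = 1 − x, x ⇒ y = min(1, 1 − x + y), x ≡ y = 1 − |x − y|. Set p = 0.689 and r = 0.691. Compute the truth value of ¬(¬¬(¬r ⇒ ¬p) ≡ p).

0.311

¬r = 1 − 0.691 = 0.309
¬p = 1 − 0.689 = 0.311
¬r ⇒ ¬p = min(1, 1 − 0.309 + 0.311) = min(1, 1.002) = 1.000
¬(¬r ⇒ ¬p) = 1 − 1.000 = 0.000
¬¬(¬r ⇒ ¬p) = 1 − 0.000 = 1.000
¬¬(¬r ⇒ ¬p) ≡ p = 1 − |1.000 − 0.689| = 1 − 0.311 = 0.689
¬(¬¬(¬r ⇒ ¬p) ≡ p) = 1 − 0.689 = 0.311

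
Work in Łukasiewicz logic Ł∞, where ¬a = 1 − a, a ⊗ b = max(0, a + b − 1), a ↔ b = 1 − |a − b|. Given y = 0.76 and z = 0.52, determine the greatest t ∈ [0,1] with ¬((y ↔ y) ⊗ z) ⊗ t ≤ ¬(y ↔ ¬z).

y ↔ y = 1 − |0.76 − 0.76| = 1 − 0.00 = 1.00
(y ↔ y) ⊗ z = max(0, 1.00 + 0.52 − 1) = max(0, 0.52) = 0.52
¬((y ↔ y) ⊗ z) = 1 − 0.52 = 0.48
So the left factor is ¬((y ↔ y) ⊗ z) = 0.48.
¬z = 1 − 0.52 = 0.48
y ↔ ¬z = 1 − |0.76 − 0.48| = 1 − 0.28 = 0.72
¬(y ↔ ¬z) = 1 − 0.72 = 0.28
So the right-hand bound is ¬(y ↔ ¬z) = 0.28.
The residuum of the Łukasiewicz t-norm gives the supremum: min(1, 1 − 0.48 + 0.28).
1 − 0.48 + 0.28 = 0.80, so t = min(1, 0.80) = 0.80.
Check: 0.48 ⊗ 0.80 = max(0, 0.28) = 0.28 ≤ 0.28.

0.80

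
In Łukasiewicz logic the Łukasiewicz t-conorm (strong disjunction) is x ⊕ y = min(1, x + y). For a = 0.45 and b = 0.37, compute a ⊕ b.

a ⊕ b = min(1, 0.45 + 0.37) = min(1, 0.82) = 0.82
For comparison, the Gödel t-conorm max(x, y) would give 0.45.

0.82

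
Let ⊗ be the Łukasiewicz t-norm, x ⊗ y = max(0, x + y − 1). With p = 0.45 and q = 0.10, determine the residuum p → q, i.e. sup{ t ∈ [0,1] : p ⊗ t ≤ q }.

0.65

The residuum of the Łukasiewicz t-norm gives the supremum: min(1, 1 − 0.45 + 0.10).
1 − 0.45 + 0.10 = 0.65, so t = min(1, 0.65) = 0.65.
Check: 0.45 ⊗ 0.65 = max(0, 0.10) = 0.10 ≤ 0.10.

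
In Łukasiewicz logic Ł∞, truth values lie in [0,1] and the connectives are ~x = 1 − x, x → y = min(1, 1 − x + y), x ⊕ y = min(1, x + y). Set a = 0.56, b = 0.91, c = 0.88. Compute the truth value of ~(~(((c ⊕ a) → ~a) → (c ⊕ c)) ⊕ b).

c ⊕ a = min(1, 0.88 + 0.56) = min(1, 1.44) = 1.00
~a = 1 − 0.56 = 0.44
(c ⊕ a) → ~a = min(1, 1 − 1.00 + 0.44) = min(1, 0.44) = 0.44
c ⊕ c = min(1, 0.88 + 0.88) = min(1, 1.76) = 1.00
((c ⊕ a) → ~a) → (c ⊕ c) = min(1, 1 − 0.44 + 1.00) = min(1, 1.56) = 1.00
~(((c ⊕ a) → ~a) → (c ⊕ c)) = 1 − 1.00 = 0.00
~(((c ⊕ a) → ~a) → (c ⊕ c)) ⊕ b = min(1, 0.00 + 0.91) = min(1, 0.91) = 0.91
~(~(((c ⊕ a) → ~a) → (c ⊕ c)) ⊕ b) = 1 − 0.91 = 0.09

0.09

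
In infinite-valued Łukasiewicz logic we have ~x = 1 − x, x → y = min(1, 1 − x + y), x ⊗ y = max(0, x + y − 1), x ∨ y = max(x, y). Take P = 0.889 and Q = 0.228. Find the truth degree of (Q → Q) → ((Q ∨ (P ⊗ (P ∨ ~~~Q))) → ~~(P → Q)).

Q → Q = min(1, 1 − 0.228 + 0.228) = min(1, 1.000) = 1.000
~Q = 1 − 0.228 = 0.772
~~Q = 1 − 0.772 = 0.228
~~~Q = 1 − 0.228 = 0.772
P ∨ ~~~Q = max(0.889, 0.772) = 0.889
P ⊗ (P ∨ ~~~Q) = max(0, 0.889 + 0.889 − 1) = max(0, 0.778) = 0.778
Q ∨ (P ⊗ (P ∨ ~~~Q)) = max(0.228, 0.778) = 0.778
P → Q = min(1, 1 − 0.889 + 0.228) = min(1, 0.339) = 0.339
~(P → Q) = 1 − 0.339 = 0.661
~~(P → Q) = 1 − 0.661 = 0.339
(Q ∨ (P ⊗ (P ∨ ~~~Q))) → ~~(P → Q) = min(1, 1 − 0.778 + 0.339) = min(1, 0.561) = 0.561
(Q → Q) → ((Q ∨ (P ⊗ (P ∨ ~~~Q))) → ~~(P → Q)) = min(1, 1 − 1.000 + 0.561) = min(1, 0.561) = 0.561

0.561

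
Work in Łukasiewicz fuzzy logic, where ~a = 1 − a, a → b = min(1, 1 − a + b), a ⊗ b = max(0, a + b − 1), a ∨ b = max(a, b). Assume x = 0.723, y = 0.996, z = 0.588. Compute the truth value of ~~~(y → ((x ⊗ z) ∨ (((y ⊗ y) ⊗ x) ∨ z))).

0.281

x ⊗ z = max(0, 0.723 + 0.588 − 1) = max(0, 0.311) = 0.311
y ⊗ y = max(0, 0.996 + 0.996 − 1) = max(0, 0.992) = 0.992
(y ⊗ y) ⊗ x = max(0, 0.992 + 0.723 − 1) = max(0, 0.715) = 0.715
((y ⊗ y) ⊗ x) ∨ z = max(0.715, 0.588) = 0.715
(x ⊗ z) ∨ (((y ⊗ y) ⊗ x) ∨ z) = max(0.311, 0.715) = 0.715
y → ((x ⊗ z) ∨ (((y ⊗ y) ⊗ x) ∨ z)) = min(1, 1 − 0.996 + 0.715) = min(1, 0.719) = 0.719
~(y → ((x ⊗ z) ∨ (((y ⊗ y) ⊗ x) ∨ z))) = 1 − 0.719 = 0.281
~~(y → ((x ⊗ z) ∨ (((y ⊗ y) ⊗ x) ∨ z))) = 1 − 0.281 = 0.719
~~~(y → ((x ⊗ z) ∨ (((y ⊗ y) ⊗ x) ∨ z))) = 1 − 0.719 = 0.281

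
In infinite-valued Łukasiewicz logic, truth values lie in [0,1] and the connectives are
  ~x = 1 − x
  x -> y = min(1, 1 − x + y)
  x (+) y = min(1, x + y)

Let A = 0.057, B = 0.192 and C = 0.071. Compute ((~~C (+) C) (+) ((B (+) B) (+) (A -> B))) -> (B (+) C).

~C = 1 − 0.071 = 0.929
~~C = 1 − 0.929 = 0.071
~~C (+) C = min(1, 0.071 + 0.071) = min(1, 0.142) = 0.142
B (+) B = min(1, 0.192 + 0.192) = min(1, 0.384) = 0.384
A -> B = min(1, 1 − 0.057 + 0.192) = min(1, 1.135) = 1.000
(B (+) B) (+) (A -> B) = min(1, 0.384 + 1.000) = min(1, 1.384) = 1.000
(~~C (+) C) (+) ((B (+) B) (+) (A -> B)) = min(1, 0.142 + 1.000) = min(1, 1.142) = 1.000
B (+) C = min(1, 0.192 + 0.071) = min(1, 0.263) = 0.263
((~~C (+) C) (+) ((B (+) B) (+) (A -> B))) -> (B (+) C) = min(1, 1 − 1.000 + 0.263) = min(1, 0.263) = 0.263

0.263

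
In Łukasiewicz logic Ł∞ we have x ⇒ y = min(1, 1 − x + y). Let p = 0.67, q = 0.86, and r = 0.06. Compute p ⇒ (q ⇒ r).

0.53

q ⇒ r = min(1, 1 − 0.86 + 0.06) = min(1, 0.20) = 0.20
p ⇒ (q ⇒ r) = min(1, 1 − 0.67 + 0.20) = min(1, 0.53) = 0.53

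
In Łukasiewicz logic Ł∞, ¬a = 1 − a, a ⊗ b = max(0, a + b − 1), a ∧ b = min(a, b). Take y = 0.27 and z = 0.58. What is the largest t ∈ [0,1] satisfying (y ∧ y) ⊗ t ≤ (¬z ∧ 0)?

y ∧ y = min(0.27, 0.27) = 0.27
So the left factor is y ∧ y = 0.27.
¬z = 1 − 0.58 = 0.42
¬z ∧ 0 = min(0.42, 0.00) = 0.00
So the right-hand bound is ¬z ∧ 0 = 0.00.
The residuum of the Łukasiewicz t-norm gives the supremum: min(1, 1 − 0.27 + 0.00).
1 − 0.27 + 0.00 = 0.73, so t = min(1, 0.73) = 0.73.
Check: 0.27 ⊗ 0.73 = max(0, 0.00) = 0.00 ≤ 0.00.

0.73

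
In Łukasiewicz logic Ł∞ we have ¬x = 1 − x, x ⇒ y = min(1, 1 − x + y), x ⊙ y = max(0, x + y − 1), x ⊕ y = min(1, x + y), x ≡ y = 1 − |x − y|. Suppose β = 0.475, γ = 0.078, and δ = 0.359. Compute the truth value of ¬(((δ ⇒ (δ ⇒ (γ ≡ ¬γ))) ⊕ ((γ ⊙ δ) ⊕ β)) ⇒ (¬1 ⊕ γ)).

0.922

¬γ = 1 − 0.078 = 0.922
γ ≡ ¬γ = 1 − |0.078 − 0.922| = 1 − 0.844 = 0.156
δ ⇒ (γ ≡ ¬γ) = min(1, 1 − 0.359 + 0.156) = min(1, 0.797) = 0.797
δ ⇒ (δ ⇒ (γ ≡ ¬γ)) = min(1, 1 − 0.359 + 0.797) = min(1, 1.438) = 1.000
γ ⊙ δ = max(0, 0.078 + 0.359 − 1) = max(0, -0.563) = 0.000
(γ ⊙ δ) ⊕ β = min(1, 0.000 + 0.475) = min(1, 0.475) = 0.475
(δ ⇒ (δ ⇒ (γ ≡ ¬γ))) ⊕ ((γ ⊙ δ) ⊕ β) = min(1, 1.000 + 0.475) = min(1, 1.475) = 1.000
¬1 = 1 − 1.000 = 0.000
¬1 ⊕ γ = min(1, 0.000 + 0.078) = min(1, 0.078) = 0.078
((δ ⇒ (δ ⇒ (γ ≡ ¬γ))) ⊕ ((γ ⊙ δ) ⊕ β)) ⇒ (¬1 ⊕ γ) = min(1, 1 − 1.000 + 0.078) = min(1, 0.078) = 0.078
¬(((δ ⇒ (δ ⇒ (γ ≡ ¬γ))) ⊕ ((γ ⊙ δ) ⊕ β)) ⇒ (¬1 ⊕ γ)) = 1 − 0.078 = 0.922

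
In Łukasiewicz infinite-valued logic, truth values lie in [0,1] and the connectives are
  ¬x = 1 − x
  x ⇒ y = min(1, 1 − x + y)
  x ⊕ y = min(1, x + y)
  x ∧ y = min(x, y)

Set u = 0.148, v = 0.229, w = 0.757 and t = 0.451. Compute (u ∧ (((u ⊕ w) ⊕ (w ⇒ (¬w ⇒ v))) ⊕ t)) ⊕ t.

u ⊕ w = min(1, 0.148 + 0.757) = min(1, 0.905) = 0.905
¬w = 1 − 0.757 = 0.243
¬w ⇒ v = min(1, 1 − 0.243 + 0.229) = min(1, 0.986) = 0.986
w ⇒ (¬w ⇒ v) = min(1, 1 − 0.757 + 0.986) = min(1, 1.229) = 1.000
(u ⊕ w) ⊕ (w ⇒ (¬w ⇒ v)) = min(1, 0.905 + 1.000) = min(1, 1.905) = 1.000
((u ⊕ w) ⊕ (w ⇒ (¬w ⇒ v))) ⊕ t = min(1, 1.000 + 0.451) = min(1, 1.451) = 1.000
u ∧ (((u ⊕ w) ⊕ (w ⇒ (¬w ⇒ v))) ⊕ t) = min(0.148, 1.000) = 0.148
(u ∧ (((u ⊕ w) ⊕ (w ⇒ (¬w ⇒ v))) ⊕ t)) ⊕ t = min(1, 0.148 + 0.451) = min(1, 0.599) = 0.599

0.599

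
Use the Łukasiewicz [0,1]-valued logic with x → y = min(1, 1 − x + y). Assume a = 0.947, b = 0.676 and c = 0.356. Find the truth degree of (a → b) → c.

0.627

a → b = min(1, 1 − 0.947 + 0.676) = min(1, 0.729) = 0.729
(a → b) → c = min(1, 1 − 0.729 + 0.356) = min(1, 0.627) = 0.627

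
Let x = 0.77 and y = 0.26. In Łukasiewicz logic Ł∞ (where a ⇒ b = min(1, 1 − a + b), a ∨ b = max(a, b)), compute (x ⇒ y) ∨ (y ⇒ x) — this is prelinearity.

1.00

x ⇒ y = min(1, 1 − 0.77 + 0.26) = min(1, 0.49) = 0.49
y ⇒ x = min(1, 1 − 0.26 + 0.77) = min(1, 1.51) = 1.00
(x ⇒ y) ∨ (y ⇒ x) = max(0.49, 1.00) = 1.00
(As expected: a Ł∞-tautology — holds in every MV-chain.)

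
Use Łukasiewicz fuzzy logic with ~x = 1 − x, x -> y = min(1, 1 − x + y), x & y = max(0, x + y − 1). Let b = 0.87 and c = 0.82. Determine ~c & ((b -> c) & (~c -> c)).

~c = 1 − 0.82 = 0.18
b -> c = min(1, 1 − 0.87 + 0.82) = min(1, 0.95) = 0.95
~c -> c = min(1, 1 − 0.18 + 0.82) = min(1, 1.64) = 1.00
(b -> c) & (~c -> c) = max(0, 0.95 + 1.00 − 1) = max(0, 0.95) = 0.95
~c & ((b -> c) & (~c -> c)) = max(0, 0.18 + 0.95 − 1) = max(0, 0.13) = 0.13

0.13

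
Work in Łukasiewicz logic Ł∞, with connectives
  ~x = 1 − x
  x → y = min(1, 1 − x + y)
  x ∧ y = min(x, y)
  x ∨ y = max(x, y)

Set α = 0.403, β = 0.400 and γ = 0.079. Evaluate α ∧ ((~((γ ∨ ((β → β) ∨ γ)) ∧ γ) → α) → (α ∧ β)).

0.403

β → β = min(1, 1 − 0.400 + 0.400) = min(1, 1.000) = 1.000
(β → β) ∨ γ = max(1.000, 0.079) = 1.000
γ ∨ ((β → β) ∨ γ) = max(0.079, 1.000) = 1.000
(γ ∨ ((β → β) ∨ γ)) ∧ γ = min(1.000, 0.079) = 0.079
~((γ ∨ ((β → β) ∨ γ)) ∧ γ) = 1 − 0.079 = 0.921
~((γ ∨ ((β → β) ∨ γ)) ∧ γ) → α = min(1, 1 − 0.921 + 0.403) = min(1, 0.482) = 0.482
α ∧ β = min(0.403, 0.400) = 0.400
(~((γ ∨ ((β → β) ∨ γ)) ∧ γ) → α) → (α ∧ β) = min(1, 1 − 0.482 + 0.400) = min(1, 0.918) = 0.918
α ∧ ((~((γ ∨ ((β → β) ∨ γ)) ∧ γ) → α) → (α ∧ β)) = min(0.403, 0.918) = 0.403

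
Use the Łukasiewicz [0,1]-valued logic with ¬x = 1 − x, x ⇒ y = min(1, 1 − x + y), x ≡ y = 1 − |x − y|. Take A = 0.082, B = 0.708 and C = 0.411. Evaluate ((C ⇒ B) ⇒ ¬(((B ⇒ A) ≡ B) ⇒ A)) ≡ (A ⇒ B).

0.584

C ⇒ B = min(1, 1 − 0.411 + 0.708) = min(1, 1.297) = 1.000
B ⇒ A = min(1, 1 − 0.708 + 0.082) = min(1, 0.374) = 0.374
(B ⇒ A) ≡ B = 1 − |0.374 − 0.708| = 1 − 0.334 = 0.666
((B ⇒ A) ≡ B) ⇒ A = min(1, 1 − 0.666 + 0.082) = min(1, 0.416) = 0.416
¬(((B ⇒ A) ≡ B) ⇒ A) = 1 − 0.416 = 0.584
(C ⇒ B) ⇒ ¬(((B ⇒ A) ≡ B) ⇒ A) = min(1, 1 − 1.000 + 0.584) = min(1, 0.584) = 0.584
A ⇒ B = min(1, 1 − 0.082 + 0.708) = min(1, 1.626) = 1.000
((C ⇒ B) ⇒ ¬(((B ⇒ A) ≡ B) ⇒ A)) ≡ (A ⇒ B) = 1 − |0.584 − 1.000| = 1 − 0.416 = 0.584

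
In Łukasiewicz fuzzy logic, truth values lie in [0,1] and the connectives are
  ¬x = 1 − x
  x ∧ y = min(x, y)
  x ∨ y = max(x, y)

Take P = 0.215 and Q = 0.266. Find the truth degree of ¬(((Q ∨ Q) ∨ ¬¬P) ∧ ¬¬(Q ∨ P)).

Q ∨ Q = max(0.266, 0.266) = 0.266
¬P = 1 − 0.215 = 0.785
¬¬P = 1 − 0.785 = 0.215
(Q ∨ Q) ∨ ¬¬P = max(0.266, 0.215) = 0.266
Q ∨ P = max(0.266, 0.215) = 0.266
¬(Q ∨ P) = 1 − 0.266 = 0.734
¬¬(Q ∨ P) = 1 − 0.734 = 0.266
((Q ∨ Q) ∨ ¬¬P) ∧ ¬¬(Q ∨ P) = min(0.266, 0.266) = 0.266
¬(((Q ∨ Q) ∨ ¬¬P) ∧ ¬¬(Q ∨ P)) = 1 − 0.266 = 0.734

0.734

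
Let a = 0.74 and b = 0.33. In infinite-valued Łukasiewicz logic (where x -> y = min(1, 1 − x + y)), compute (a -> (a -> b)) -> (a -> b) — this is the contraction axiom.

a -> b = min(1, 1 − 0.74 + 0.33) = min(1, 0.59) = 0.59
a -> (a -> b) = min(1, 1 − 0.74 + 0.59) = min(1, 0.85) = 0.85
(a -> (a -> b)) -> (a -> b) = min(1, 1 − 0.85 + 0.59) = min(1, 0.74) = 0.74
(The value 0.74 < 1 shows this instance is not satisfied; fails in Ł∞ (the t-norm is not idempotent).)

0.74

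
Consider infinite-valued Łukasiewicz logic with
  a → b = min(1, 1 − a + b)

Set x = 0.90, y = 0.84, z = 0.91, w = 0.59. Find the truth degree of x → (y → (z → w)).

z → w = min(1, 1 − 0.91 + 0.59) = min(1, 0.68) = 0.68
y → (z → w) = min(1, 1 − 0.84 + 0.68) = min(1, 0.84) = 0.84
x → (y → (z → w)) = min(1, 1 − 0.90 + 0.84) = min(1, 0.94) = 0.94

0.94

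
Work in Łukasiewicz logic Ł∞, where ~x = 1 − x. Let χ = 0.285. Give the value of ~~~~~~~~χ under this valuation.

~χ = 1 − 0.285 = 0.715
~~χ = 1 − 0.715 = 0.285
~~~χ = 1 − 0.285 = 0.715
~~~~χ = 1 − 0.715 = 0.285
~~~~~χ = 1 − 0.285 = 0.715
~~~~~~χ = 1 − 0.715 = 0.285
~~~~~~~χ = 1 − 0.285 = 0.715
~~~~~~~~χ = 1 − 0.715 = 0.285

0.285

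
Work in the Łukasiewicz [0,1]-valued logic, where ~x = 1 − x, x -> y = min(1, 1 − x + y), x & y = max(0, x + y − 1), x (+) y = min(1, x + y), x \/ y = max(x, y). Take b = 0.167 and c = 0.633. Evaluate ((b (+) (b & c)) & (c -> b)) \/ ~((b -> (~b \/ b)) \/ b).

0.000

b & c = max(0, 0.167 + 0.633 − 1) = max(0, -0.200) = 0.000
b (+) (b & c) = min(1, 0.167 + 0.000) = min(1, 0.167) = 0.167
c -> b = min(1, 1 − 0.633 + 0.167) = min(1, 0.534) = 0.534
(b (+) (b & c)) & (c -> b) = max(0, 0.167 + 0.534 − 1) = max(0, -0.299) = 0.000
~b = 1 − 0.167 = 0.833
~b \/ b = max(0.833, 0.167) = 0.833
b -> (~b \/ b) = min(1, 1 − 0.167 + 0.833) = min(1, 1.666) = 1.000
(b -> (~b \/ b)) \/ b = max(1.000, 0.167) = 1.000
~((b -> (~b \/ b)) \/ b) = 1 − 1.000 = 0.000
((b (+) (b & c)) & (c -> b)) \/ ~((b -> (~b \/ b)) \/ b) = max(0.000, 0.000) = 0.000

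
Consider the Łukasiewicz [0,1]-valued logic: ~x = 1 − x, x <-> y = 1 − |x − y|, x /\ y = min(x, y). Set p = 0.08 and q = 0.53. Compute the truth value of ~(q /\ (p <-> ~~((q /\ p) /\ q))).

q /\ p = min(0.53, 0.08) = 0.08
(q /\ p) /\ q = min(0.08, 0.53) = 0.08
~((q /\ p) /\ q) = 1 − 0.08 = 0.92
~~((q /\ p) /\ q) = 1 − 0.92 = 0.08
p <-> ~~((q /\ p) /\ q) = 1 − |0.08 − 0.08| = 1 − 0.00 = 1.00
q /\ (p <-> ~~((q /\ p) /\ q)) = min(0.53, 1.00) = 0.53
~(q /\ (p <-> ~~((q /\ p) /\ q))) = 1 − 0.53 = 0.47

0.47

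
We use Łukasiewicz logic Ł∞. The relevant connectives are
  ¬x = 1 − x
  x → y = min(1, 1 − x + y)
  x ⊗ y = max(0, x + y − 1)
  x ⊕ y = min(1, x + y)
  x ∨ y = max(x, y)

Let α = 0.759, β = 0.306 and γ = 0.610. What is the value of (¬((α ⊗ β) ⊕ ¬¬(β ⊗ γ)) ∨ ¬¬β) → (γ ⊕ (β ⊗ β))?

0.675

α ⊗ β = max(0, 0.759 + 0.306 − 1) = max(0, 0.065) = 0.065
β ⊗ γ = max(0, 0.306 + 0.610 − 1) = max(0, -0.084) = 0.000
¬(β ⊗ γ) = 1 − 0.000 = 1.000
¬¬(β ⊗ γ) = 1 − 1.000 = 0.000
(α ⊗ β) ⊕ ¬¬(β ⊗ γ) = min(1, 0.065 + 0.000) = min(1, 0.065) = 0.065
¬((α ⊗ β) ⊕ ¬¬(β ⊗ γ)) = 1 − 0.065 = 0.935
¬β = 1 − 0.306 = 0.694
¬¬β = 1 − 0.694 = 0.306
¬((α ⊗ β) ⊕ ¬¬(β ⊗ γ)) ∨ ¬¬β = max(0.935, 0.306) = 0.935
β ⊗ β = max(0, 0.306 + 0.306 − 1) = max(0, -0.388) = 0.000
γ ⊕ (β ⊗ β) = min(1, 0.610 + 0.000) = min(1, 0.610) = 0.610
(¬((α ⊗ β) ⊕ ¬¬(β ⊗ γ)) ∨ ¬¬β) → (γ ⊕ (β ⊗ β)) = min(1, 1 − 0.935 + 0.610) = min(1, 0.675) = 0.675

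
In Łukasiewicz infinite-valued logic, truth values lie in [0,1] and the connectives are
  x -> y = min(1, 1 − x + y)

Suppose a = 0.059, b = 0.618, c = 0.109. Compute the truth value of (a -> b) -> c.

a -> b = min(1, 1 − 0.059 + 0.618) = min(1, 1.559) = 1.000
(a -> b) -> c = min(1, 1 − 1.000 + 0.109) = min(1, 0.109) = 0.109

0.109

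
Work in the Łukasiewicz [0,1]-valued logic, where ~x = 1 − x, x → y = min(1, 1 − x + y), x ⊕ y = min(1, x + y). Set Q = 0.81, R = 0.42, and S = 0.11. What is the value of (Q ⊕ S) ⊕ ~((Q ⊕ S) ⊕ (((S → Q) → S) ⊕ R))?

0.92

Q ⊕ S = min(1, 0.81 + 0.11) = min(1, 0.92) = 0.92
S → Q = min(1, 1 − 0.11 + 0.81) = min(1, 1.70) = 1.00
(S → Q) → S = min(1, 1 − 1.00 + 0.11) = min(1, 0.11) = 0.11
((S → Q) → S) ⊕ R = min(1, 0.11 + 0.42) = min(1, 0.53) = 0.53
(Q ⊕ S) ⊕ (((S → Q) → S) ⊕ R) = min(1, 0.92 + 0.53) = min(1, 1.45) = 1.00
~((Q ⊕ S) ⊕ (((S → Q) → S) ⊕ R)) = 1 − 1.00 = 0.00
(Q ⊕ S) ⊕ ~((Q ⊕ S) ⊕ (((S → Q) → S) ⊕ R)) = min(1, 0.92 + 0.00) = min(1, 0.92) = 0.92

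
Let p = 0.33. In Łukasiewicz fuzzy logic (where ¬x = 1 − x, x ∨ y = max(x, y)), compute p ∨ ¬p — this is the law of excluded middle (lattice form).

0.67

¬p = 1 − 0.33 = 0.67
p ∨ ¬p = max(0.33, 0.67) = 0.67
(The value 0.67 < 1 shows this instance is not satisfied; not a Ł∞-tautology — its value is max(a, 1−a).)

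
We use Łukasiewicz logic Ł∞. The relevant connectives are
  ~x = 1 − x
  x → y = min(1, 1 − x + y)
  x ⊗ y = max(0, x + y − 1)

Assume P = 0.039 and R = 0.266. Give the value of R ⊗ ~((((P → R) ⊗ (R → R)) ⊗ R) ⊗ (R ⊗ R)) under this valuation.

0.266

P → R = min(1, 1 − 0.039 + 0.266) = min(1, 1.227) = 1.000
R → R = min(1, 1 − 0.266 + 0.266) = min(1, 1.000) = 1.000
(P → R) ⊗ (R → R) = max(0, 1.000 + 1.000 − 1) = max(0, 1.000) = 1.000
((P → R) ⊗ (R → R)) ⊗ R = max(0, 1.000 + 0.266 − 1) = max(0, 0.266) = 0.266
R ⊗ R = max(0, 0.266 + 0.266 − 1) = max(0, -0.468) = 0.000
(((P → R) ⊗ (R → R)) ⊗ R) ⊗ (R ⊗ R) = max(0, 0.266 + 0.000 − 1) = max(0, -0.734) = 0.000
~((((P → R) ⊗ (R → R)) ⊗ R) ⊗ (R ⊗ R)) = 1 − 0.000 = 1.000
R ⊗ ~((((P → R) ⊗ (R → R)) ⊗ R) ⊗ (R ⊗ R)) = max(0, 0.266 + 1.000 − 1) = max(0, 0.266) = 0.266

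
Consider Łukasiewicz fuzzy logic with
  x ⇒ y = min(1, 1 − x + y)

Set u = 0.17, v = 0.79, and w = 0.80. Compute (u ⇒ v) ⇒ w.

0.80

u ⇒ v = min(1, 1 − 0.17 + 0.79) = min(1, 1.62) = 1.00
(u ⇒ v) ⇒ w = min(1, 1 − 1.00 + 0.80) = min(1, 0.80) = 0.80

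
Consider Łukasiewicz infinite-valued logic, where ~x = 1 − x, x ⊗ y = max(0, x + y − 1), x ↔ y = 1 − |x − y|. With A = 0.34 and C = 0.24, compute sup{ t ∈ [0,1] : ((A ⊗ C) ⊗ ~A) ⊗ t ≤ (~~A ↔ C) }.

1.00

A ⊗ C = max(0, 0.34 + 0.24 − 1) = max(0, -0.42) = 0.00
~A = 1 − 0.34 = 0.66
(A ⊗ C) ⊗ ~A = max(0, 0.00 + 0.66 − 1) = max(0, -0.34) = 0.00
So the left factor is (A ⊗ C) ⊗ ~A = 0.00.
~~A = 1 − 0.66 = 0.34
~~A ↔ C = 1 − |0.34 − 0.24| = 1 − 0.10 = 0.90
So the right-hand bound is ~~A ↔ C = 0.90.
The residuum of the Łukasiewicz t-norm gives the supremum: min(1, 1 − 0.00 + 0.90).
1 − 0.00 + 0.90 = 1.90, so t = min(1, 1.90) = 1.00.
Check: 0.00 ⊗ 1.00 = max(0, 0.00) = 0.00 ≤ 0.90.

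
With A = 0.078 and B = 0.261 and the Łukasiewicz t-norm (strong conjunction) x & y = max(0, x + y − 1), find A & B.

0.000

A & B = max(0, 0.078 + 0.261 − 1) = max(0, -0.661) = 0.000
For comparison, the Gödel (minimum) t-norm min(x, y) would give 0.078.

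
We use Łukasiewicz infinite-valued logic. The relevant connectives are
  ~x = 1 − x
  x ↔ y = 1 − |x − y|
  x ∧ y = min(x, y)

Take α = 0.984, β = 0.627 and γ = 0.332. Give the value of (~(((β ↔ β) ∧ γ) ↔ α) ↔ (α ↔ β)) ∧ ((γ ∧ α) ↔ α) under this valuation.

β ↔ β = 1 − |0.627 − 0.627| = 1 − 0.000 = 1.000
(β ↔ β) ∧ γ = min(1.000, 0.332) = 0.332
((β ↔ β) ∧ γ) ↔ α = 1 − |0.332 − 0.984| = 1 − 0.652 = 0.348
~(((β ↔ β) ∧ γ) ↔ α) = 1 − 0.348 = 0.652
α ↔ β = 1 − |0.984 − 0.627| = 1 − 0.357 = 0.643
~(((β ↔ β) ∧ γ) ↔ α) ↔ (α ↔ β) = 1 − |0.652 − 0.643| = 1 − 0.009 = 0.991
γ ∧ α = min(0.332, 0.984) = 0.332
(γ ∧ α) ↔ α = 1 − |0.332 − 0.984| = 1 − 0.652 = 0.348
(~(((β ↔ β) ∧ γ) ↔ α) ↔ (α ↔ β)) ∧ ((γ ∧ α) ↔ α) = min(0.991, 0.348) = 0.348

0.348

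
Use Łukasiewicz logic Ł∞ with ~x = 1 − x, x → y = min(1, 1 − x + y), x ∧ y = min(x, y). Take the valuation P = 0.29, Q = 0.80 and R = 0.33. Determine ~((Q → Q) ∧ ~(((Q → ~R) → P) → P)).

Q → Q = min(1, 1 − 0.80 + 0.80) = min(1, 1.00) = 1.00
~R = 1 − 0.33 = 0.67
Q → ~R = min(1, 1 − 0.80 + 0.67) = min(1, 0.87) = 0.87
(Q → ~R) → P = min(1, 1 − 0.87 + 0.29) = min(1, 0.42) = 0.42
((Q → ~R) → P) → P = min(1, 1 − 0.42 + 0.29) = min(1, 0.87) = 0.87
~(((Q → ~R) → P) → P) = 1 − 0.87 = 0.13
(Q → Q) ∧ ~(((Q → ~R) → P) → P) = min(1.00, 0.13) = 0.13
~((Q → Q) ∧ ~(((Q → ~R) → P) → P)) = 1 − 0.13 = 0.87

0.87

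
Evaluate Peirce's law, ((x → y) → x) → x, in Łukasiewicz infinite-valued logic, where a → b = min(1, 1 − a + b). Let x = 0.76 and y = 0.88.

1.00

x → y = min(1, 1 − 0.76 + 0.88) = min(1, 1.12) = 1.00
(x → y) → x = min(1, 1 − 1.00 + 0.76) = min(1, 0.76) = 0.76
((x → y) → x) → x = min(1, 1 − 0.76 + 0.76) = min(1, 1.00) = 1.00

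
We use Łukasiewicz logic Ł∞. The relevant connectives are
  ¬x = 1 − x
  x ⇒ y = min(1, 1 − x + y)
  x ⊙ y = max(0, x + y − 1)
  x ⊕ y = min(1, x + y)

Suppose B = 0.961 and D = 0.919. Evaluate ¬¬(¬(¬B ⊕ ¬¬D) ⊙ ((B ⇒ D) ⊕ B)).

¬B = 1 − 0.961 = 0.039
¬D = 1 − 0.919 = 0.081
¬¬D = 1 − 0.081 = 0.919
¬B ⊕ ¬¬D = min(1, 0.039 + 0.919) = min(1, 0.958) = 0.958
¬(¬B ⊕ ¬¬D) = 1 − 0.958 = 0.042
B ⇒ D = min(1, 1 − 0.961 + 0.919) = min(1, 0.958) = 0.958
(B ⇒ D) ⊕ B = min(1, 0.958 + 0.961) = min(1, 1.919) = 1.000
¬(¬B ⊕ ¬¬D) ⊙ ((B ⇒ D) ⊕ B) = max(0, 0.042 + 1.000 − 1) = max(0, 0.042) = 0.042
¬(¬(¬B ⊕ ¬¬D) ⊙ ((B ⇒ D) ⊕ B)) = 1 − 0.042 = 0.958
¬¬(¬(¬B ⊕ ¬¬D) ⊙ ((B ⇒ D) ⊕ B)) = 1 − 0.958 = 0.042

0.042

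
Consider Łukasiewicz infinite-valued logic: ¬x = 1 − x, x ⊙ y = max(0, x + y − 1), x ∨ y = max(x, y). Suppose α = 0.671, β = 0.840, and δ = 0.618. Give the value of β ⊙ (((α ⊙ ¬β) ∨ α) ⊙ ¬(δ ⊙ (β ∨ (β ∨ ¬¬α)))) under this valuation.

¬β = 1 − 0.840 = 0.160
α ⊙ ¬β = max(0, 0.671 + 0.160 − 1) = max(0, -0.169) = 0.000
(α ⊙ ¬β) ∨ α = max(0.000, 0.671) = 0.671
¬α = 1 − 0.671 = 0.329
¬¬α = 1 − 0.329 = 0.671
β ∨ ¬¬α = max(0.840, 0.671) = 0.840
β ∨ (β ∨ ¬¬α) = max(0.840, 0.840) = 0.840
δ ⊙ (β ∨ (β ∨ ¬¬α)) = max(0, 0.618 + 0.840 − 1) = max(0, 0.458) = 0.458
¬(δ ⊙ (β ∨ (β ∨ ¬¬α))) = 1 − 0.458 = 0.542
((α ⊙ ¬β) ∨ α) ⊙ ¬(δ ⊙ (β ∨ (β ∨ ¬¬α))) = max(0, 0.671 + 0.542 − 1) = max(0, 0.213) = 0.213
β ⊙ (((α ⊙ ¬β) ∨ α) ⊙ ¬(δ ⊙ (β ∨ (β ∨ ¬¬α)))) = max(0, 0.840 + 0.213 − 1) = max(0, 0.053) = 0.053

0.053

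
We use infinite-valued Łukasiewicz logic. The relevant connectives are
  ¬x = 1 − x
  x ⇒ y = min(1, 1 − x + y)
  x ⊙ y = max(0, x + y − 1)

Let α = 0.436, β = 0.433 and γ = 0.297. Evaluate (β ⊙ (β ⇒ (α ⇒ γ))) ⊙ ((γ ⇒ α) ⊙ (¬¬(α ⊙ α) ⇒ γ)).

α ⇒ γ = min(1, 1 − 0.436 + 0.297) = min(1, 0.861) = 0.861
β ⇒ (α ⇒ γ) = min(1, 1 − 0.433 + 0.861) = min(1, 1.428) = 1.000
β ⊙ (β ⇒ (α ⇒ γ)) = max(0, 0.433 + 1.000 − 1) = max(0, 0.433) = 0.433
γ ⇒ α = min(1, 1 − 0.297 + 0.436) = min(1, 1.139) = 1.000
α ⊙ α = max(0, 0.436 + 0.436 − 1) = max(0, -0.128) = 0.000
¬(α ⊙ α) = 1 − 0.000 = 1.000
¬¬(α ⊙ α) = 1 − 1.000 = 0.000
¬¬(α ⊙ α) ⇒ γ = min(1, 1 − 0.000 + 0.297) = min(1, 1.297) = 1.000
(γ ⇒ α) ⊙ (¬¬(α ⊙ α) ⇒ γ) = max(0, 1.000 + 1.000 − 1) = max(0, 1.000) = 1.000
(β ⊙ (β ⇒ (α ⇒ γ))) ⊙ ((γ ⇒ α) ⊙ (¬¬(α ⊙ α) ⇒ γ)) = max(0, 0.433 + 1.000 − 1) = max(0, 0.433) = 0.433

0.433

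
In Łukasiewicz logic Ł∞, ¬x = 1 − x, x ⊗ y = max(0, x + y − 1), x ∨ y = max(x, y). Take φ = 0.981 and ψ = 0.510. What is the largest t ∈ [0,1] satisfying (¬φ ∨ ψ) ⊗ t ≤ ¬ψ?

¬φ = 1 − 0.981 = 0.019
¬φ ∨ ψ = max(0.019, 0.510) = 0.510
So the left factor is ¬φ ∨ ψ = 0.510.
¬ψ = 1 − 0.510 = 0.490
So the right-hand bound is ¬ψ = 0.490.
The residuum of the Łukasiewicz t-norm gives the supremum: min(1, 1 − 0.510 + 0.490).
1 − 0.510 + 0.490 = 0.980, so t = min(1, 0.980) = 0.980.
Check: 0.510 ⊗ 0.980 = max(0, 0.490) = 0.490 ≤ 0.490.

0.980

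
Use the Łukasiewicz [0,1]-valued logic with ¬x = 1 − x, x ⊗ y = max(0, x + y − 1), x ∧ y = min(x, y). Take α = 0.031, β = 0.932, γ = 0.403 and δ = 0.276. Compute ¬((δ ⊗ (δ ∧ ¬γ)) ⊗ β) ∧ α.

¬γ = 1 − 0.403 = 0.597
δ ∧ ¬γ = min(0.276, 0.597) = 0.276
δ ⊗ (δ ∧ ¬γ) = max(0, 0.276 + 0.276 − 1) = max(0, -0.448) = 0.000
(δ ⊗ (δ ∧ ¬γ)) ⊗ β = max(0, 0.000 + 0.932 − 1) = max(0, -0.068) = 0.000
¬((δ ⊗ (δ ∧ ¬γ)) ⊗ β) = 1 − 0.000 = 1.000
¬((δ ⊗ (δ ∧ ¬γ)) ⊗ β) ∧ α = min(1.000, 0.031) = 0.031

0.031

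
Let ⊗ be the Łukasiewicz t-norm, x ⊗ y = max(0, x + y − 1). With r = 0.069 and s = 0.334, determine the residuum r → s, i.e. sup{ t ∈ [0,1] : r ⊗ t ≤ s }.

1.000

The residuum of the Łukasiewicz t-norm gives the supremum: min(1, 1 − 0.069 + 0.334).
1 − 0.069 + 0.334 = 1.265, so t = min(1, 1.265) = 1.000.
Check: 0.069 ⊗ 1.000 = max(0, 0.069) = 0.069 ≤ 0.334.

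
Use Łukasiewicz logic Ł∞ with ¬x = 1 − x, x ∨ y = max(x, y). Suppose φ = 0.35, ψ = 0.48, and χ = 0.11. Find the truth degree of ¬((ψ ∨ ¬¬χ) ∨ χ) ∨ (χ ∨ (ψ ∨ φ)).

¬χ = 1 − 0.11 = 0.89
¬¬χ = 1 − 0.89 = 0.11
ψ ∨ ¬¬χ = max(0.48, 0.11) = 0.48
(ψ ∨ ¬¬χ) ∨ χ = max(0.48, 0.11) = 0.48
¬((ψ ∨ ¬¬χ) ∨ χ) = 1 − 0.48 = 0.52
ψ ∨ φ = max(0.48, 0.35) = 0.48
χ ∨ (ψ ∨ φ) = max(0.11, 0.48) = 0.48
¬((ψ ∨ ¬¬χ) ∨ χ) ∨ (χ ∨ (ψ ∨ φ)) = max(0.52, 0.48) = 0.52

0.52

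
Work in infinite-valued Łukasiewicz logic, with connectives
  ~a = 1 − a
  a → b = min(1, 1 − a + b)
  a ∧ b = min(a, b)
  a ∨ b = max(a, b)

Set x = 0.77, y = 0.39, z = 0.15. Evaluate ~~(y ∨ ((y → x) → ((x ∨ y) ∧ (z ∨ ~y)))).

0.61

y → x = min(1, 1 − 0.39 + 0.77) = min(1, 1.38) = 1.00
x ∨ y = max(0.77, 0.39) = 0.77
~y = 1 − 0.39 = 0.61
z ∨ ~y = max(0.15, 0.61) = 0.61
(x ∨ y) ∧ (z ∨ ~y) = min(0.77, 0.61) = 0.61
(y → x) → ((x ∨ y) ∧ (z ∨ ~y)) = min(1, 1 − 1.00 + 0.61) = min(1, 0.61) = 0.61
y ∨ ((y → x) → ((x ∨ y) ∧ (z ∨ ~y))) = max(0.39, 0.61) = 0.61
~(y ∨ ((y → x) → ((x ∨ y) ∧ (z ∨ ~y)))) = 1 − 0.61 = 0.39
~~(y ∨ ((y → x) → ((x ∨ y) ∧ (z ∨ ~y)))) = 1 − 0.39 = 0.61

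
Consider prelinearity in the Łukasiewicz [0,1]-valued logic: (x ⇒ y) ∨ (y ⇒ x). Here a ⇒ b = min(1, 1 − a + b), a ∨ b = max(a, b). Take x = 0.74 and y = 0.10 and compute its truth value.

1.00

x ⇒ y = min(1, 1 − 0.74 + 0.10) = min(1, 0.36) = 0.36
y ⇒ x = min(1, 1 − 0.10 + 0.74) = min(1, 1.64) = 1.00
(x ⇒ y) ∨ (y ⇒ x) = max(0.36, 1.00) = 1.00
(As expected: a Ł∞-tautology — holds in every MV-chain.)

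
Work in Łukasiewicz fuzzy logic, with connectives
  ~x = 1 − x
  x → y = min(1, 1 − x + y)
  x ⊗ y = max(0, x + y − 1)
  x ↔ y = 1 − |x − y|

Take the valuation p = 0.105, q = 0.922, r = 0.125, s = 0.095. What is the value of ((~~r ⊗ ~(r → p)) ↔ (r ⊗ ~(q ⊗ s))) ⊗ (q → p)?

0.075

~r = 1 − 0.125 = 0.875
~~r = 1 − 0.875 = 0.125
r → p = min(1, 1 − 0.125 + 0.105) = min(1, 0.980) = 0.980
~(r → p) = 1 − 0.980 = 0.020
~~r ⊗ ~(r → p) = max(0, 0.125 + 0.020 − 1) = max(0, -0.855) = 0.000
q ⊗ s = max(0, 0.922 + 0.095 − 1) = max(0, 0.017) = 0.017
~(q ⊗ s) = 1 − 0.017 = 0.983
r ⊗ ~(q ⊗ s) = max(0, 0.125 + 0.983 − 1) = max(0, 0.108) = 0.108
(~~r ⊗ ~(r → p)) ↔ (r ⊗ ~(q ⊗ s)) = 1 − |0.000 − 0.108| = 1 − 0.108 = 0.892
q → p = min(1, 1 − 0.922 + 0.105) = min(1, 0.183) = 0.183
((~~r ⊗ ~(r → p)) ↔ (r ⊗ ~(q ⊗ s))) ⊗ (q → p) = max(0, 0.892 + 0.183 − 1) = max(0, 0.075) = 0.075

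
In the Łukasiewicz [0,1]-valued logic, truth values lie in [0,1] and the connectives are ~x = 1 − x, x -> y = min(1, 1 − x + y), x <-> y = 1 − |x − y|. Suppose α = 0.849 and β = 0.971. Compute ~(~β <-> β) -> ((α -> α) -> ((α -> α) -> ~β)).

0.087

~β = 1 − 0.971 = 0.029
~β <-> β = 1 − |0.029 − 0.971| = 1 − 0.942 = 0.058
~(~β <-> β) = 1 − 0.058 = 0.942
α -> α = min(1, 1 − 0.849 + 0.849) = min(1, 1.000) = 1.000
(α -> α) -> ~β = min(1, 1 − 1.000 + 0.029) = min(1, 0.029) = 0.029
(α -> α) -> ((α -> α) -> ~β) = min(1, 1 − 1.000 + 0.029) = min(1, 0.029) = 0.029
~(~β <-> β) -> ((α -> α) -> ((α -> α) -> ~β)) = min(1, 1 − 0.942 + 0.029) = min(1, 0.087) = 0.087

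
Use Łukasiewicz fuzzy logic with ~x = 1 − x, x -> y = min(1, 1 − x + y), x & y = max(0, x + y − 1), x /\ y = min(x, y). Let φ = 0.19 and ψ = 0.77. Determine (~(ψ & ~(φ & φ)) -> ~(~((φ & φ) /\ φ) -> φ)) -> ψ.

φ & φ = max(0, 0.19 + 0.19 − 1) = max(0, -0.62) = 0.00
~(φ & φ) = 1 − 0.00 = 1.00
ψ & ~(φ & φ) = max(0, 0.77 + 1.00 − 1) = max(0, 0.77) = 0.77
~(ψ & ~(φ & φ)) = 1 − 0.77 = 0.23
(φ & φ) /\ φ = min(0.00, 0.19) = 0.00
~((φ & φ) /\ φ) = 1 − 0.00 = 1.00
~((φ & φ) /\ φ) -> φ = min(1, 1 − 1.00 + 0.19) = min(1, 0.19) = 0.19
~(~((φ & φ) /\ φ) -> φ) = 1 − 0.19 = 0.81
~(ψ & ~(φ & φ)) -> ~(~((φ & φ) /\ φ) -> φ) = min(1, 1 − 0.23 + 0.81) = min(1, 1.58) = 1.00
(~(ψ & ~(φ & φ)) -> ~(~((φ & φ) /\ φ) -> φ)) -> ψ = min(1, 1 − 1.00 + 0.77) = min(1, 0.77) = 0.77

0.77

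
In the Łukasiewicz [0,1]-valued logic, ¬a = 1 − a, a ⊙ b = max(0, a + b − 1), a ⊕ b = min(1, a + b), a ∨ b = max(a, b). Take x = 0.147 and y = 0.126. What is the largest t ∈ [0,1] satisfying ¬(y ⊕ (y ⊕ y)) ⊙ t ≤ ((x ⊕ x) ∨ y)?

0.672

y ⊕ y = min(1, 0.126 + 0.126) = min(1, 0.252) = 0.252
y ⊕ (y ⊕ y) = min(1, 0.126 + 0.252) = min(1, 0.378) = 0.378
¬(y ⊕ (y ⊕ y)) = 1 − 0.378 = 0.622
So the left factor is ¬(y ⊕ (y ⊕ y)) = 0.622.
x ⊕ x = min(1, 0.147 + 0.147) = min(1, 0.294) = 0.294
(x ⊕ x) ∨ y = max(0.294, 0.126) = 0.294
So the right-hand bound is (x ⊕ x) ∨ y = 0.294.
The residuum of the Łukasiewicz t-norm gives the supremum: min(1, 1 − 0.622 + 0.294).
1 − 0.622 + 0.294 = 0.672, so t = min(1, 0.672) = 0.672.
Check: 0.622 ⊙ 0.672 = max(0, 0.294) = 0.294 ≤ 0.294.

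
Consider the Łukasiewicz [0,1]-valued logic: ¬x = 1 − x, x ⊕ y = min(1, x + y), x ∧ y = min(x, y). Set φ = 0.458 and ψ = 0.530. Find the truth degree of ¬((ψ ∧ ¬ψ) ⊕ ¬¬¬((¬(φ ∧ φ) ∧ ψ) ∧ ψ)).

0.060

¬ψ = 1 − 0.530 = 0.470
ψ ∧ ¬ψ = min(0.530, 0.470) = 0.470
φ ∧ φ = min(0.458, 0.458) = 0.458
¬(φ ∧ φ) = 1 − 0.458 = 0.542
¬(φ ∧ φ) ∧ ψ = min(0.542, 0.530) = 0.530
(¬(φ ∧ φ) ∧ ψ) ∧ ψ = min(0.530, 0.530) = 0.530
¬((¬(φ ∧ φ) ∧ ψ) ∧ ψ) = 1 − 0.530 = 0.470
¬¬((¬(φ ∧ φ) ∧ ψ) ∧ ψ) = 1 − 0.470 = 0.530
¬¬¬((¬(φ ∧ φ) ∧ ψ) ∧ ψ) = 1 − 0.530 = 0.470
(ψ ∧ ¬ψ) ⊕ ¬¬¬((¬(φ ∧ φ) ∧ ψ) ∧ ψ) = min(1, 0.470 + 0.470) = min(1, 0.940) = 0.940
¬((ψ ∧ ¬ψ) ⊕ ¬¬¬((¬(φ ∧ φ) ∧ ψ) ∧ ψ)) = 1 − 0.940 = 0.060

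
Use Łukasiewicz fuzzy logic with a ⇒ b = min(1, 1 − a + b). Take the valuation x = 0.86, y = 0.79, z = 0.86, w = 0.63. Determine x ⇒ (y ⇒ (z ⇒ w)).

z ⇒ w = min(1, 1 − 0.86 + 0.63) = min(1, 0.77) = 0.77
y ⇒ (z ⇒ w) = min(1, 1 − 0.79 + 0.77) = min(1, 0.98) = 0.98
x ⇒ (y ⇒ (z ⇒ w)) = min(1, 1 − 0.86 + 0.98) = min(1, 1.12) = 1.00

1.00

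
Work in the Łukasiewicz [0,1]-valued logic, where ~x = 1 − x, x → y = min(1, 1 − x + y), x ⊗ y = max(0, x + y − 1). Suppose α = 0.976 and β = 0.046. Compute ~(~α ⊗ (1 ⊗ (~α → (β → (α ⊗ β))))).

0.976

~α = 1 − 0.976 = 0.024
α ⊗ β = max(0, 0.976 + 0.046 − 1) = max(0, 0.022) = 0.022
β → (α ⊗ β) = min(1, 1 − 0.046 + 0.022) = min(1, 0.976) = 0.976
~α → (β → (α ⊗ β)) = min(1, 1 − 0.024 + 0.976) = min(1, 1.952) = 1.000
1 ⊗ (~α → (β → (α ⊗ β))) = max(0, 1.000 + 1.000 − 1) = max(0, 1.000) = 1.000
~α ⊗ (1 ⊗ (~α → (β → (α ⊗ β)))) = max(0, 0.024 + 1.000 − 1) = max(0, 0.024) = 0.024
~(~α ⊗ (1 ⊗ (~α → (β → (α ⊗ β))))) = 1 − 0.024 = 0.976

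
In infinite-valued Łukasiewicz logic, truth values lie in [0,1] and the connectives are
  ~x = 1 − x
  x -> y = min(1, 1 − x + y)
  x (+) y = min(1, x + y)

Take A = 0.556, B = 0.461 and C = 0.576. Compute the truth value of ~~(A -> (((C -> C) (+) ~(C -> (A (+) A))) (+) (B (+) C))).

1.000

C -> C = min(1, 1 − 0.576 + 0.576) = min(1, 1.000) = 1.000
A (+) A = min(1, 0.556 + 0.556) = min(1, 1.112) = 1.000
C -> (A (+) A) = min(1, 1 − 0.576 + 1.000) = min(1, 1.424) = 1.000
~(C -> (A (+) A)) = 1 − 1.000 = 0.000
(C -> C) (+) ~(C -> (A (+) A)) = min(1, 1.000 + 0.000) = min(1, 1.000) = 1.000
B (+) C = min(1, 0.461 + 0.576) = min(1, 1.037) = 1.000
((C -> C) (+) ~(C -> (A (+) A))) (+) (B (+) C) = min(1, 1.000 + 1.000) = min(1, 2.000) = 1.000
A -> (((C -> C) (+) ~(C -> (A (+) A))) (+) (B (+) C)) = min(1, 1 − 0.556 + 1.000) = min(1, 1.444) = 1.000
~(A -> (((C -> C) (+) ~(C -> (A (+) A))) (+) (B (+) C))) = 1 − 1.000 = 0.000
~~(A -> (((C -> C) (+) ~(C -> (A (+) A))) (+) (B (+) C))) = 1 − 0.000 = 1.000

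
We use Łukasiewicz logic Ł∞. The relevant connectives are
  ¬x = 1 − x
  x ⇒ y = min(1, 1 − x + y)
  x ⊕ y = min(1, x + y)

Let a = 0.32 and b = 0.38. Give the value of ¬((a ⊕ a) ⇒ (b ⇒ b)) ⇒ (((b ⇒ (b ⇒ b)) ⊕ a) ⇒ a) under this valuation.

1.00

a ⊕ a = min(1, 0.32 + 0.32) = min(1, 0.64) = 0.64
b ⇒ b = min(1, 1 − 0.38 + 0.38) = min(1, 1.00) = 1.00
(a ⊕ a) ⇒ (b ⇒ b) = min(1, 1 − 0.64 + 1.00) = min(1, 1.36) = 1.00
¬((a ⊕ a) ⇒ (b ⇒ b)) = 1 − 1.00 = 0.00
b ⇒ (b ⇒ b) = min(1, 1 − 0.38 + 1.00) = min(1, 1.62) = 1.00
(b ⇒ (b ⇒ b)) ⊕ a = min(1, 1.00 + 0.32) = min(1, 1.32) = 1.00
((b ⇒ (b ⇒ b)) ⊕ a) ⇒ a = min(1, 1 − 1.00 + 0.32) = min(1, 0.32) = 0.32
¬((a ⊕ a) ⇒ (b ⇒ b)) ⇒ (((b ⇒ (b ⇒ b)) ⊕ a) ⇒ a) = min(1, 1 − 0.00 + 0.32) = min(1, 1.32) = 1.00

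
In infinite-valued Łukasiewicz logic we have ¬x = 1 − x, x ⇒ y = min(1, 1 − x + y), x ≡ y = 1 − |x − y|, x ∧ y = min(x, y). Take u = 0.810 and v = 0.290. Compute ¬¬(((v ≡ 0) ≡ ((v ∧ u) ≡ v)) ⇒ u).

1.000

v ≡ 0 = 1 − |0.290 − 0.000| = 1 − 0.290 = 0.710
v ∧ u = min(0.290, 0.810) = 0.290
(v ∧ u) ≡ v = 1 − |0.290 − 0.290| = 1 − 0.000 = 1.000
(v ≡ 0) ≡ ((v ∧ u) ≡ v) = 1 − |0.710 − 1.000| = 1 − 0.290 = 0.710
((v ≡ 0) ≡ ((v ∧ u) ≡ v)) ⇒ u = min(1, 1 − 0.710 + 0.810) = min(1, 1.100) = 1.000
¬(((v ≡ 0) ≡ ((v ∧ u) ≡ v)) ⇒ u) = 1 − 1.000 = 0.000
¬¬(((v ≡ 0) ≡ ((v ∧ u) ≡ v)) ⇒ u) = 1 − 0.000 = 1.000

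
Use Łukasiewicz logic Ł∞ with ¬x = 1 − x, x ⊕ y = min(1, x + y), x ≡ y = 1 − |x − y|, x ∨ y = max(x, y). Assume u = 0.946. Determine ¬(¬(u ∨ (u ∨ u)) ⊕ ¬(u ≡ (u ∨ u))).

0.946

u ∨ u = max(0.946, 0.946) = 0.946
u ∨ (u ∨ u) = max(0.946, 0.946) = 0.946
¬(u ∨ (u ∨ u)) = 1 − 0.946 = 0.054
u ≡ (u ∨ u) = 1 − |0.946 − 0.946| = 1 − 0.000 = 1.000
¬(u ≡ (u ∨ u)) = 1 − 1.000 = 0.000
¬(u ∨ (u ∨ u)) ⊕ ¬(u ≡ (u ∨ u)) = min(1, 0.054 + 0.000) = min(1, 0.054) = 0.054
¬(¬(u ∨ (u ∨ u)) ⊕ ¬(u ≡ (u ∨ u))) = 1 − 0.054 = 0.946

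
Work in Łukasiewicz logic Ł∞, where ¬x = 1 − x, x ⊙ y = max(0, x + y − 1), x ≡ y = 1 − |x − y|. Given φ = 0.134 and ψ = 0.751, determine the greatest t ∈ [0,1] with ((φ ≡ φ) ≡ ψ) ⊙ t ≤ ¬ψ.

0.498

φ ≡ φ = 1 − |0.134 − 0.134| = 1 − 0.000 = 1.000
(φ ≡ φ) ≡ ψ = 1 − |1.000 − 0.751| = 1 − 0.249 = 0.751
So the left factor is (φ ≡ φ) ≡ ψ = 0.751.
¬ψ = 1 − 0.751 = 0.249
So the right-hand bound is ¬ψ = 0.249.
The residuum of the Łukasiewicz t-norm gives the supremum: min(1, 1 − 0.751 + 0.249).
1 − 0.751 + 0.249 = 0.498, so t = min(1, 0.498) = 0.498.
Check: 0.751 ⊙ 0.498 = max(0, 0.249) = 0.249 ≤ 0.249.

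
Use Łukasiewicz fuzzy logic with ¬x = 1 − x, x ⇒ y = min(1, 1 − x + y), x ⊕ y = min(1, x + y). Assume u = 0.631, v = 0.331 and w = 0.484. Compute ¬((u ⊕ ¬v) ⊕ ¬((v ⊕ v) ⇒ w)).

¬v = 1 − 0.331 = 0.669
u ⊕ ¬v = min(1, 0.631 + 0.669) = min(1, 1.300) = 1.000
v ⊕ v = min(1, 0.331 + 0.331) = min(1, 0.662) = 0.662
(v ⊕ v) ⇒ w = min(1, 1 − 0.662 + 0.484) = min(1, 0.822) = 0.822
¬((v ⊕ v) ⇒ w) = 1 − 0.822 = 0.178
(u ⊕ ¬v) ⊕ ¬((v ⊕ v) ⇒ w) = min(1, 1.000 + 0.178) = min(1, 1.178) = 1.000
¬((u ⊕ ¬v) ⊕ ¬((v ⊕ v) ⇒ w)) = 1 − 1.000 = 0.000

0.000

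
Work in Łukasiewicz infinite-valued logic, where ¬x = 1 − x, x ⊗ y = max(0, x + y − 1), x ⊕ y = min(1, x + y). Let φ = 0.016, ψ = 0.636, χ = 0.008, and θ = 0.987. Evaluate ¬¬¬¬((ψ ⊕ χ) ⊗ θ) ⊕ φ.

ψ ⊕ χ = min(1, 0.636 + 0.008) = min(1, 0.644) = 0.644
(ψ ⊕ χ) ⊗ θ = max(0, 0.644 + 0.987 − 1) = max(0, 0.631) = 0.631
¬((ψ ⊕ χ) ⊗ θ) = 1 − 0.631 = 0.369
¬¬((ψ ⊕ χ) ⊗ θ) = 1 − 0.369 = 0.631
¬¬¬((ψ ⊕ χ) ⊗ θ) = 1 − 0.631 = 0.369
¬¬¬¬((ψ ⊕ χ) ⊗ θ) = 1 − 0.369 = 0.631
¬¬¬¬((ψ ⊕ χ) ⊗ θ) ⊕ φ = min(1, 0.631 + 0.016) = min(1, 0.647) = 0.647

0.647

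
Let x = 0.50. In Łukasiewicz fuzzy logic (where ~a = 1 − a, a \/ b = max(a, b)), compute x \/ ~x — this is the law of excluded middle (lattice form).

~x = 1 − 0.50 = 0.50
x \/ ~x = max(0.50, 0.50) = 0.50
(The value 0.50 < 1 shows this instance is not satisfied; not a Ł∞-tautology — its value is max(a, 1−a).)

0.50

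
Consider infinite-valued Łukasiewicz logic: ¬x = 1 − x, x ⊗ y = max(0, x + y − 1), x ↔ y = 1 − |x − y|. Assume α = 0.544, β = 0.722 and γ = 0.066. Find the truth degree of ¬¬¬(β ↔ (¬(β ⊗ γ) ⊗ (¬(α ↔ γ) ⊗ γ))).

0.722

β ⊗ γ = max(0, 0.722 + 0.066 − 1) = max(0, -0.212) = 0.000
¬(β ⊗ γ) = 1 − 0.000 = 1.000
α ↔ γ = 1 − |0.544 − 0.066| = 1 − 0.478 = 0.522
¬(α ↔ γ) = 1 − 0.522 = 0.478
¬(α ↔ γ) ⊗ γ = max(0, 0.478 + 0.066 − 1) = max(0, -0.456) = 0.000
¬(β ⊗ γ) ⊗ (¬(α ↔ γ) ⊗ γ) = max(0, 1.000 + 0.000 − 1) = max(0, 0.000) = 0.000
β ↔ (¬(β ⊗ γ) ⊗ (¬(α ↔ γ) ⊗ γ)) = 1 − |0.722 − 0.000| = 1 − 0.722 = 0.278
¬(β ↔ (¬(β ⊗ γ) ⊗ (¬(α ↔ γ) ⊗ γ))) = 1 − 0.278 = 0.722
¬¬(β ↔ (¬(β ⊗ γ) ⊗ (¬(α ↔ γ) ⊗ γ))) = 1 − 0.722 = 0.278
¬¬¬(β ↔ (¬(β ⊗ γ) ⊗ (¬(α ↔ γ) ⊗ γ))) = 1 − 0.278 = 0.722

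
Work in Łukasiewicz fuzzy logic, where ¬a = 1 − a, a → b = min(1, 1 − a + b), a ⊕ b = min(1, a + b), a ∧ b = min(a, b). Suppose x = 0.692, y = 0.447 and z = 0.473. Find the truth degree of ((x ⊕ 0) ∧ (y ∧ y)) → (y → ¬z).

x ⊕ 0 = min(1, 0.692 + 0.000) = min(1, 0.692) = 0.692
y ∧ y = min(0.447, 0.447) = 0.447
(x ⊕ 0) ∧ (y ∧ y) = min(0.692, 0.447) = 0.447
¬z = 1 − 0.473 = 0.527
y → ¬z = min(1, 1 − 0.447 + 0.527) = min(1, 1.080) = 1.000
((x ⊕ 0) ∧ (y ∧ y)) → (y → ¬z) = min(1, 1 − 0.447 + 1.000) = min(1, 1.553) = 1.000

1.000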